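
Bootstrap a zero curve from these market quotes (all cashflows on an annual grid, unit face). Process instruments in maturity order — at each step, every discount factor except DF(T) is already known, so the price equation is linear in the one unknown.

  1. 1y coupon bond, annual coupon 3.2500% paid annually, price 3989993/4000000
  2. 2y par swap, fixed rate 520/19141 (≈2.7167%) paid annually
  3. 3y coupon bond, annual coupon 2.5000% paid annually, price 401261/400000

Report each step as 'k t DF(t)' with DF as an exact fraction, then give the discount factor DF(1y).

1 1 9661/10000
2 2 237/250
3 3 233/250
DF(1y) = 9661/10000 ≈ 0.966100

step 1 [1y] bond c/1=13/400: DF=(3989993/4000000 − 13/400·(0))/(1+13/400) = 9661/10000 ≈ 0.966100
step 2 [2y] swap r/1=520/19141: DF=(1 − 520/19141·(0.966100))/(1+520/19141) = 237/250 ≈ 0.948000
step 3 [3y] bond c/1=1/40: DF=(401261/400000 − 1/40·(0.966100+0.948000))/(1+1/40) = 233/250 ≈ 0.932000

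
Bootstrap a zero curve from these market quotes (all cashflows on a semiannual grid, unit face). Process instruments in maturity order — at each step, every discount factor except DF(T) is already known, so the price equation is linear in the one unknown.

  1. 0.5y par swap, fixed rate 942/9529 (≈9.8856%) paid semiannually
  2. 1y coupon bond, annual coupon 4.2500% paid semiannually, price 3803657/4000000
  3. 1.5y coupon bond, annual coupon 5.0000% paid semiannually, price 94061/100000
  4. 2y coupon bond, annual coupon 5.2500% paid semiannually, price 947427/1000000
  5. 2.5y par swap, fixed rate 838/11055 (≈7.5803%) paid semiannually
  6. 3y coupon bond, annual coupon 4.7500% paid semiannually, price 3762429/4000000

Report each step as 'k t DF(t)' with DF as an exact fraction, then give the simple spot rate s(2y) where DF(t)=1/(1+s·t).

step 1 [0.5y] swap r/2=471/9529: DF=(1 − 471/9529·(0))/(1+471/9529) = 9529/10000 ≈ 0.952900
step 2 [1y] bond c/2=17/800: DF=(3803657/4000000 − 17/800·(0.952900))/(1+17/800) = 9113/10000 ≈ 0.911300
step 3 [1.5y] bond c/2=1/40: DF=(94061/100000 − 1/40·(0.952900+0.911300))/(1+1/40) = 4361/5000 ≈ 0.872200
step 4 [2y] bond c/2=21/800: DF=(947427/1000000 − 21/800·(0.952900+0.911300+0.872200))/(1+21/800) = 2133/2500 ≈ 0.853200
step 5 [2.5y] swap r/2=419/11055: DF=(1 − 419/11055·(0.952900+0.911300+0.872200+0.853200))/(1+419/11055) = 2081/2500 ≈ 0.832400
step 6 [3y] bond c/2=19/800: DF=(3762429/4000000 − 19/800·(0.952900+0.911300+0.872200+0.853200+0.832400))/(1+19/800) = 4081/5000 ≈ 0.816200

1 1/2 9529/10000
2 1 9113/10000
3 3/2 4361/5000
4 2 2133/2500
5 5/2 2081/2500
6 3 4081/5000
s(2y) = (1/(2133/2500) − 1)/(2) = 367/4266 ≈ 8.6029%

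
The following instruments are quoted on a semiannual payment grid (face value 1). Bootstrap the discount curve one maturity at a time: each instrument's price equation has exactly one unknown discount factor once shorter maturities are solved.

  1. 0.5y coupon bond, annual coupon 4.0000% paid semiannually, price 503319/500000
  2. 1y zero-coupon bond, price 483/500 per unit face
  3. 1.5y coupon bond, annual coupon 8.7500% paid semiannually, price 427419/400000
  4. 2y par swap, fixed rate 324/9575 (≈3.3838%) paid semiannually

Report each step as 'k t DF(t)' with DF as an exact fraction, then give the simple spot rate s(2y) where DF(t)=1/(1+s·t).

1 1/2 9869/10000
2 1 483/500
3 3/2 9419/10000
4 2 1169/1250
s(2y) = (1/(1169/1250) − 1)/(2) = 81/2338 ≈ 3.4645%

step 1 [0.5y] bond c/2=1/50: DF=(503319/500000 − 1/50·(0))/(1+1/50) = 9869/10000 ≈ 0.986900
step 2 [1y] zero: DF = P = 483/500 ≈ 0.966000
step 3 [1.5y] bond c/2=7/160: DF=(427419/400000 − 7/160·(0.986900+0.966000))/(1+7/160) = 9419/10000 ≈ 0.941900
step 4 [2y] swap r/2=162/9575: DF=(1 − 162/9575·(0.986900+0.966000+0.941900))/(1+162/9575) = 1169/1250 ≈ 0.935200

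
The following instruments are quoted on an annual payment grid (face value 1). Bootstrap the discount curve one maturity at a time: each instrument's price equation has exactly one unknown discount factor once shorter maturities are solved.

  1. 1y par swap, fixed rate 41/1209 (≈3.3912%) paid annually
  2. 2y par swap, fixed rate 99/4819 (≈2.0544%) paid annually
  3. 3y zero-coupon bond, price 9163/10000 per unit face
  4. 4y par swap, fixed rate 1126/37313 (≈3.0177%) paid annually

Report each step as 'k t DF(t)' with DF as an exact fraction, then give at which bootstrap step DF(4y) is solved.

step 1 [1y] swap r/1=41/1209: DF=(1 − 41/1209·(0))/(1+41/1209) = 1209/1250 ≈ 0.967200
step 2 [2y] swap r/1=99/4819: DF=(1 − 99/4819·(0.967200))/(1+99/4819) = 2401/2500 ≈ 0.960400
step 3 [3y] zero: DF = P = 9163/10000 ≈ 0.916300
step 4 [4y] swap r/1=1126/37313: DF=(1 − 1126/37313·(0.967200+0.960400+0.916300))/(1+1126/37313) = 4437/5000 ≈ 0.887400

1 1 1209/1250
2 2 2401/2500
3 3 9163/10000
4 4 4437/5000
DF(4y) is solved at step 4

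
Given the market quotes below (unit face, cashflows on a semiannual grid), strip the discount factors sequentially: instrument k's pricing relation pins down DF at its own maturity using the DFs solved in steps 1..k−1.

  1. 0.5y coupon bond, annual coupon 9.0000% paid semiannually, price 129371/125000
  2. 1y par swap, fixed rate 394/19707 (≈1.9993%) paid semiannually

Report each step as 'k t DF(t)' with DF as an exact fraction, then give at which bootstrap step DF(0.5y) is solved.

1 1/2 619/625
2 1 9803/10000
DF(0.5y) is solved at step 1

step 1 [0.5y] bond c/2=9/200: DF=(129371/125000 − 9/200·(0))/(1+9/200) = 619/625 ≈ 0.990400
step 2 [1y] swap r/2=197/19707: DF=(1 − 197/19707·(0.990400))/(1+197/19707) = 9803/10000 ≈ 0.980300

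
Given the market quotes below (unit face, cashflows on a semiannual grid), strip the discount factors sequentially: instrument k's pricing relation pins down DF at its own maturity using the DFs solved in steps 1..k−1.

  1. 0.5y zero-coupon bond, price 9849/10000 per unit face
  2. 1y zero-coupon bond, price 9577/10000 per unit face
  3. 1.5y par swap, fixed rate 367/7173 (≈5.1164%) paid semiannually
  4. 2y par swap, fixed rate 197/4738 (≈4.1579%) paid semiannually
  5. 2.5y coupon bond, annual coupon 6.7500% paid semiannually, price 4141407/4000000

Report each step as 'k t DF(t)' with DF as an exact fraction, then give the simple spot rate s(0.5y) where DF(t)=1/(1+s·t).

1 1/2 9849/10000
2 1 9577/10000
3 3/2 4633/5000
4 2 2303/2500
5 5/2 4389/5000
s(0.5y) = (1/(9849/10000) − 1)/(1/2) = 302/9849 ≈ 3.0663%

step 1 [0.5y] zero: DF = P = 9849/10000 ≈ 0.984900
step 2 [1y] zero: DF = P = 9577/10000 ≈ 0.957700
step 3 [1.5y] swap r/2=367/14346: DF=(1 − 367/14346·(0.984900+0.957700))/(1+367/14346) = 4633/5000 ≈ 0.926600
step 4 [2y] swap r/2=197/9476: DF=(1 − 197/9476·(0.984900+0.957700+0.926600))/(1+197/9476) = 2303/2500 ≈ 0.921200
step 5 [2.5y] bond c/2=27/800: DF=(4141407/4000000 − 27/800·(0.984900+0.957700+0.926600+0.921200))/(1+27/800) = 4389/5000 ≈ 0.877800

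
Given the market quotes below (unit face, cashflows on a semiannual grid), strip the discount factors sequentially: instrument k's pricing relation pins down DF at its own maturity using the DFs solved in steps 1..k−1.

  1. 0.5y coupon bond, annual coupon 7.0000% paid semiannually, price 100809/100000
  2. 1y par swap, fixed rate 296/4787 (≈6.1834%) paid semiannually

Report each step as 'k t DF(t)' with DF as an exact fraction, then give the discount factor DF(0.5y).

step 1 [0.5y] bond c/2=7/200: DF=(100809/100000 − 7/200·(0))/(1+7/200) = 487/500 ≈ 0.974000
step 2 [1y] swap r/2=148/4787: DF=(1 − 148/4787·(0.974000))/(1+148/4787) = 588/625 ≈ 0.940800

1 1/2 487/500
2 1 588/625
DF(0.5y) = 487/500 ≈ 0.974000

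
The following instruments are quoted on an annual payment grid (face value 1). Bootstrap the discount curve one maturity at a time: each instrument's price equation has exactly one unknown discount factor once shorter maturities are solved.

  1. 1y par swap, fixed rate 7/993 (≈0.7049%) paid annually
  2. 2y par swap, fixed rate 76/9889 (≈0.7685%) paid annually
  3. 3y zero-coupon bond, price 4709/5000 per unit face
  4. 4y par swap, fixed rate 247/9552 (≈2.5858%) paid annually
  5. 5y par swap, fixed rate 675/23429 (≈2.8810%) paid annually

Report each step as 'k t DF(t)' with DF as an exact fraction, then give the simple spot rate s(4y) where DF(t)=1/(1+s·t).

1 1 993/1000
2 2 1231/1250
3 3 4709/5000
4 4 2253/2500
5 5 173/200
s(4y) = (1/(2253/2500) − 1)/(4) = 247/9012 ≈ 2.7408%

step 1 [1y] swap r/1=7/993: DF=(1 − 7/993·(0))/(1+7/993) = 993/1000 ≈ 0.993000
step 2 [2y] swap r/1=76/9889: DF=(1 − 76/9889·(0.993000))/(1+76/9889) = 1231/1250 ≈ 0.984800
step 3 [3y] zero: DF = P = 4709/5000 ≈ 0.941800
step 4 [4y] swap r/1=247/9552: DF=(1 − 247/9552·(0.993000+0.984800+0.941800))/(1+247/9552) = 2253/2500 ≈ 0.901200
step 5 [5y] swap r/1=675/23429: DF=(1 − 675/23429·(0.993000+0.984800+0.941800+0.901200))/(1+675/23429) = 173/200 ≈ 0.865000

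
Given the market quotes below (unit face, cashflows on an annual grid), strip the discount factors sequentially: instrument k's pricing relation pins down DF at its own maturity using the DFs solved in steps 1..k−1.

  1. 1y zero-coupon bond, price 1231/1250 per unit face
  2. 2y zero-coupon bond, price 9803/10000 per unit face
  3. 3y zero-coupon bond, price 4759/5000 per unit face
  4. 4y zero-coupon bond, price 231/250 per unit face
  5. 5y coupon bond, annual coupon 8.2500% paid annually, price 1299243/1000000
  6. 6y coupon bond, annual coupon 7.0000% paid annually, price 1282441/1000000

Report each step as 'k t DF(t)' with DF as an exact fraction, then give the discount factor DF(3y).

step 1 [1y] zero: DF = P = 1231/1250 ≈ 0.984800
step 2 [2y] zero: DF = P = 9803/10000 ≈ 0.980300
step 3 [3y] zero: DF = P = 4759/5000 ≈ 0.951800
step 4 [4y] zero: DF = P = 231/250 ≈ 0.924000
step 5 [5y] bond c/1=33/400: DF=(1299243/1000000 − 33/400·(0.984800+0.980300+0.951800+0.924000))/(1+33/400) = 363/400 ≈ 0.907500
step 6 [6y] bond c/1=7/100: DF=(1282441/1000000 − 7/100·(0.984800+0.980300+0.951800+0.924000+0.907500))/(1+7/100) = 8879/10000 ≈ 0.887900

1 1 1231/1250
2 2 9803/10000
3 3 4759/5000
4 4 231/250
5 5 363/400
6 6 8879/10000
DF(3y) = 4759/5000 ≈ 0.951800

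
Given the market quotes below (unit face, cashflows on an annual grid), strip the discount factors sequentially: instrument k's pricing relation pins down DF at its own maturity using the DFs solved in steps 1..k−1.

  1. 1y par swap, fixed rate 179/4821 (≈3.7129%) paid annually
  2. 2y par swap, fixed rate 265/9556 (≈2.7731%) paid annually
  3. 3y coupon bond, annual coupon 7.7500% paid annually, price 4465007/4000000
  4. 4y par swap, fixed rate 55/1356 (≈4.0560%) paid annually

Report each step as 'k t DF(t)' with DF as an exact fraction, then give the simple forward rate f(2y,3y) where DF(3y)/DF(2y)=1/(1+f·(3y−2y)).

step 1 [1y] swap r/1=179/4821: DF=(1 − 179/4821·(0))/(1+179/4821) = 4821/5000 ≈ 0.964200
step 2 [2y] swap r/1=265/9556: DF=(1 − 265/9556·(0.964200))/(1+265/9556) = 947/1000 ≈ 0.947000
step 3 [3y] bond c/1=31/400: DF=(4465007/4000000 − 31/400·(0.964200+0.947000))/(1+31/400) = 1797/2000 ≈ 0.898500
step 4 [4y] swap r/1=55/1356: DF=(1 − 55/1356·(0.964200+0.947000+0.898500))/(1+55/1356) = 1703/2000 ≈ 0.851500

1 1 4821/5000
2 2 947/1000
3 3 1797/2000
4 4 1703/2000
f(2y,3y) = ((947/1000)/(1797/2000) − 1)/(1) = 97/1797 ≈ 5.3979%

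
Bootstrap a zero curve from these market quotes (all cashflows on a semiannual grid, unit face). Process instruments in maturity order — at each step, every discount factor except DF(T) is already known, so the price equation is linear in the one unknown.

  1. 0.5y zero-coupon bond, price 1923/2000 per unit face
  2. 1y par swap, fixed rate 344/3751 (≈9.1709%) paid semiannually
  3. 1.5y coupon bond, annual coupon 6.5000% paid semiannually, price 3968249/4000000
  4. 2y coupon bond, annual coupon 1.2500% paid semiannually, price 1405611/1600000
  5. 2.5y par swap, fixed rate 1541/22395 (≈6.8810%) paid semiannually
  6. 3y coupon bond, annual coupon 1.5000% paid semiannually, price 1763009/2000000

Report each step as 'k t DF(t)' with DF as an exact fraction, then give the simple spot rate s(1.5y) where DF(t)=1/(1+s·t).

step 1 [0.5y] zero: DF = P = 1923/2000 ≈ 0.961500
step 2 [1y] swap r/2=172/3751: DF=(1 − 172/3751·(0.961500))/(1+172/3751) = 457/500 ≈ 0.914000
step 3 [1.5y] bond c/2=13/400: DF=(3968249/4000000 − 13/400·(0.961500+0.914000))/(1+13/400) = 4509/5000 ≈ 0.901800
step 4 [2y] bond c/2=1/160: DF=(1405611/1600000 − 1/160·(0.961500+0.914000+0.901800))/(1+1/160) = 4279/5000 ≈ 0.855800
step 5 [2.5y] swap r/2=1541/44790: DF=(1 − 1541/44790·(0.961500+0.914000+0.901800+0.855800))/(1+1541/44790) = 8459/10000 ≈ 0.845900
step 6 [3y] bond c/2=3/400: DF=(1763009/2000000 − 3/400·(0.961500+0.914000+0.901800+0.855800+0.845900))/(1+3/400) = 526/625 ≈ 0.841600

1 1/2 1923/2000
2 1 457/500
3 3/2 4509/5000
4 2 4279/5000
5 5/2 8459/10000
6 3 526/625
s(1.5y) = (1/(4509/5000) − 1)/(3/2) = 982/13527 ≈ 7.2596%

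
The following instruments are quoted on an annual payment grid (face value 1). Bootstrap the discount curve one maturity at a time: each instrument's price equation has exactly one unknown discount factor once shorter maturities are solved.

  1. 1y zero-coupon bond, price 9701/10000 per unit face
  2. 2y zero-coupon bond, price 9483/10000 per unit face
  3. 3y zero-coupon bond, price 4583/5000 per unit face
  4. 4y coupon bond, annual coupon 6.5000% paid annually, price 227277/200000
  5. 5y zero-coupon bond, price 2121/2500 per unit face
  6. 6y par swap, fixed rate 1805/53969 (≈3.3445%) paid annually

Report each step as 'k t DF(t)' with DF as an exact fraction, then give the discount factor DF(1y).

step 1 [1y] zero: DF = P = 9701/10000 ≈ 0.970100
step 2 [2y] zero: DF = P = 9483/10000 ≈ 0.948300
step 3 [3y] zero: DF = P = 4583/5000 ≈ 0.916600
step 4 [4y] bond c/1=13/200: DF=(227277/200000 − 13/200·(0.970100+0.948300+0.916600))/(1+13/200) = 447/500 ≈ 0.894000
step 5 [5y] zero: DF = P = 2121/2500 ≈ 0.848400
step 6 [6y] swap r/1=1805/53969: DF=(1 − 1805/53969·(0.970100+0.948300+0.916600+0.894000+0.848400))/(1+1805/53969) = 1639/2000 ≈ 0.819500

1 1 9701/10000
2 2 9483/10000
3 3 4583/5000
4 4 447/500
5 5 2121/2500
6 6 1639/2000
DF(1y) = 9701/10000 ≈ 0.970100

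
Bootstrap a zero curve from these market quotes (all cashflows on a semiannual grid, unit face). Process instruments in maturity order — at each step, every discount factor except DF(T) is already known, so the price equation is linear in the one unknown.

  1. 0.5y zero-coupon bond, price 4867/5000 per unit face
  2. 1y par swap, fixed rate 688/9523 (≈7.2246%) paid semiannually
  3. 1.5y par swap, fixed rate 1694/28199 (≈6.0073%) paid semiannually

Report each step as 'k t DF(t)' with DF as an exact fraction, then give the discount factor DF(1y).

step 1 [0.5y] zero: DF = P = 4867/5000 ≈ 0.973400
step 2 [1y] swap r/2=344/9523: DF=(1 − 344/9523·(0.973400))/(1+344/9523) = 582/625 ≈ 0.931200
step 3 [1.5y] swap r/2=847/28199: DF=(1 − 847/28199·(0.973400+0.931200))/(1+847/28199) = 9153/10000 ≈ 0.915300

1 1/2 4867/5000
2 1 582/625
3 3/2 9153/10000
DF(1y) = 582/625 ≈ 0.931200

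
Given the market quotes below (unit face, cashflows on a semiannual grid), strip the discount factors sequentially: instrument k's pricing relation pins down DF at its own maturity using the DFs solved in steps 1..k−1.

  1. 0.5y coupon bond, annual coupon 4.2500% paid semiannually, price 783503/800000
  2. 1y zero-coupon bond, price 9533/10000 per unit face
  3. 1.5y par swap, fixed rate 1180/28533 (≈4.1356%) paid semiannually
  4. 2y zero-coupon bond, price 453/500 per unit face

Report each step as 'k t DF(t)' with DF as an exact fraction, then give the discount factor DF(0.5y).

1 1/2 959/1000
2 1 9533/10000
3 3/2 941/1000
4 2 453/500
DF(0.5y) = 959/1000 ≈ 0.959000

step 1 [0.5y] bond c/2=17/800: DF=(783503/800000 − 17/800·(0))/(1+17/800) = 959/1000 ≈ 0.959000
step 2 [1y] zero: DF = P = 9533/10000 ≈ 0.953300
step 3 [1.5y] swap r/2=590/28533: DF=(1 − 590/28533·(0.959000+0.953300))/(1+590/28533) = 941/1000 ≈ 0.941000
step 4 [2y] zero: DF = P = 453/500 ≈ 0.906000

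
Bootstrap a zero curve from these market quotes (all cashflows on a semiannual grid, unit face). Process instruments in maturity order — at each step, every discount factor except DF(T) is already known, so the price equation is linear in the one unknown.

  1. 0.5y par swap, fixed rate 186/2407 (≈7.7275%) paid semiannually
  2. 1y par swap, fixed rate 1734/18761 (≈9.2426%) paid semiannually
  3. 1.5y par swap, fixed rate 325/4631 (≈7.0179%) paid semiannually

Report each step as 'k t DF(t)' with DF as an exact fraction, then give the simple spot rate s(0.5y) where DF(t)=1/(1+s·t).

step 1 [0.5y] swap r/2=93/2407: DF=(1 − 93/2407·(0))/(1+93/2407) = 2407/2500 ≈ 0.962800
step 2 [1y] swap r/2=867/18761: DF=(1 − 867/18761·(0.962800))/(1+867/18761) = 9133/10000 ≈ 0.913300
step 3 [1.5y] swap r/2=325/9262: DF=(1 − 325/9262·(0.962800+0.913300))/(1+325/9262) = 361/400 ≈ 0.902500

1 1/2 2407/2500
2 1 9133/10000
3 3/2 361/400
s(0.5y) = (1/(2407/2500) − 1)/(1/2) = 186/2407 ≈ 7.7275%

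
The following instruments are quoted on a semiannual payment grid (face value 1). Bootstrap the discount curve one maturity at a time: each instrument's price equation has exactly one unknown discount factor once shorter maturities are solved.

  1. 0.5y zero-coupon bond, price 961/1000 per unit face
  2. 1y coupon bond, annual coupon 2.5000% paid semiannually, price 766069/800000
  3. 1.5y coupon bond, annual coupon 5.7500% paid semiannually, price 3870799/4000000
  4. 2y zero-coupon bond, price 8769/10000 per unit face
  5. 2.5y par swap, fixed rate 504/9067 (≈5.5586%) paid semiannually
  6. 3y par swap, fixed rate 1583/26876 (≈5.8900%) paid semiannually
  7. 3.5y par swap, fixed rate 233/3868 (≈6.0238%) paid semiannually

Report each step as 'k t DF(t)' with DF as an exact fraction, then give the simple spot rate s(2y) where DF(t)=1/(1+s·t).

1 1/2 961/1000
2 1 9339/10000
3 3/2 8877/10000
4 2 8769/10000
5 5/2 437/500
6 3 8417/10000
7 7/2 1017/1250
s(2y) = (1/(8769/10000) − 1)/(2) = 1231/17538 ≈ 7.0190%

step 1 [0.5y] zero: DF = P = 961/1000 ≈ 0.961000
step 2 [1y] bond c/2=1/80: DF=(766069/800000 − 1/80·(0.961000))/(1+1/80) = 9339/10000 ≈ 0.933900
step 3 [1.5y] bond c/2=23/800: DF=(3870799/4000000 − 23/800·(0.961000+0.933900))/(1+23/800) = 8877/10000 ≈ 0.887700
step 4 [2y] zero: DF = P = 8769/10000 ≈ 0.876900
step 5 [2.5y] swap r/2=252/9067: DF=(1 − 252/9067·(0.961000+0.933900+0.887700+0.876900))/(1+252/9067) = 437/500 ≈ 0.874000
step 6 [3y] swap r/2=1583/53752: DF=(1 − 1583/53752·(0.961000+0.933900+0.887700+0.876900+0.874000))/(1+1583/53752) = 8417/10000 ≈ 0.841700
step 7 [3.5y] swap r/2=233/7736: DF=(1 − 233/7736·(0.961000+0.933900+0.887700+0.876900+0.874000+0.841700))/(1+233/7736) = 1017/1250 ≈ 0.813600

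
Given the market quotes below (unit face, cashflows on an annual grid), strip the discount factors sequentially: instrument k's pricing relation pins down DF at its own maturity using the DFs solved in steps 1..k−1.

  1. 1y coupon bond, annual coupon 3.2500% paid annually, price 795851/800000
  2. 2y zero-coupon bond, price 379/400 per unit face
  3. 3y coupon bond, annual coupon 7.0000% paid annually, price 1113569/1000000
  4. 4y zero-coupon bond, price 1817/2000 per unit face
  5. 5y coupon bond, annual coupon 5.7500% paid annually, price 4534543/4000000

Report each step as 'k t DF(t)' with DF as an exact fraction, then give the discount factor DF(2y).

1 1 1927/2000
2 2 379/400
3 3 9157/10000
4 4 1817/2000
5 5 8689/10000
DF(2y) = 379/400 ≈ 0.947500

step 1 [1y] bond c/1=13/400: DF=(795851/800000 − 13/400·(0))/(1+13/400) = 1927/2000 ≈ 0.963500
step 2 [2y] zero: DF = P = 379/400 ≈ 0.947500
step 3 [3y] bond c/1=7/100: DF=(1113569/1000000 − 7/100·(0.963500+0.947500))/(1+7/100) = 9157/10000 ≈ 0.915700
step 4 [4y] zero: DF = P = 1817/2000 ≈ 0.908500
step 5 [5y] bond c/1=23/400: DF=(4534543/4000000 − 23/400·(0.963500+0.947500+0.915700+0.908500))/(1+23/400) = 8689/10000 ≈ 0.868900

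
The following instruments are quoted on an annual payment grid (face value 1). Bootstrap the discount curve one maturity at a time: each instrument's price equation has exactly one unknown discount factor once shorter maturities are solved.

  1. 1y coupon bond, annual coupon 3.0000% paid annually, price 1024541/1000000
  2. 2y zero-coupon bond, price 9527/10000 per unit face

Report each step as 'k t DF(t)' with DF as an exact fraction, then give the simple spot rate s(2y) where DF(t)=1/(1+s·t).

1 1 9947/10000
2 2 9527/10000
s(2y) = (1/(9527/10000) − 1)/(2) = 473/19054 ≈ 2.4824%

step 1 [1y] bond c/1=3/100: DF=(1024541/1000000 − 3/100·(0))/(1+3/100) = 9947/10000 ≈ 0.994700
step 2 [2y] zero: DF = P = 9527/10000 ≈ 0.952700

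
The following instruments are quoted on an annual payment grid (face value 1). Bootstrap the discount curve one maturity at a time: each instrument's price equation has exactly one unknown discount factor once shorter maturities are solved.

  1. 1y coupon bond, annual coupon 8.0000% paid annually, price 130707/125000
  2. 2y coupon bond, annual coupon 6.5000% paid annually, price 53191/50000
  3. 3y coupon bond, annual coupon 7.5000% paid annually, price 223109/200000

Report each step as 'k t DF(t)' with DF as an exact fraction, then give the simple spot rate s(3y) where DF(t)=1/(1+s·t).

1 1 4841/5000
2 2 4699/5000
3 3 4523/5000
s(3y) = (1/(4523/5000) − 1)/(3) = 159/4523 ≈ 3.5154%

step 1 [1y] bond c/1=2/25: DF=(130707/125000 − 2/25·(0))/(1+2/25) = 4841/5000 ≈ 0.968200
step 2 [2y] bond c/1=13/200: DF=(53191/50000 − 13/200·(0.968200))/(1+13/200) = 4699/5000 ≈ 0.939800
step 3 [3y] bond c/1=3/40: DF=(223109/200000 − 3/40·(0.968200+0.939800))/(1+3/40) = 4523/5000 ≈ 0.904600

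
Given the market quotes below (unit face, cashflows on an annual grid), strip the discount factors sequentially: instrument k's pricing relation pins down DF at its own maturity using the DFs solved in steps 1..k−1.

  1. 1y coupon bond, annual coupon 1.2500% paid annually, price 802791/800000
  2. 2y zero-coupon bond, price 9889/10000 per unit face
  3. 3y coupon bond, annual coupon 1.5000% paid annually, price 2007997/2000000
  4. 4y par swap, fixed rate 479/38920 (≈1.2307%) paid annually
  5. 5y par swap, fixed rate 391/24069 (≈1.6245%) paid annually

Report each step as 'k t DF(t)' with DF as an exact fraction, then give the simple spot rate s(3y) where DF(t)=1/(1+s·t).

step 1 [1y] bond c/1=1/80: DF=(802791/800000 − 1/80·(0))/(1+1/80) = 9911/10000 ≈ 0.991100
step 2 [2y] zero: DF = P = 9889/10000 ≈ 0.988900
step 3 [3y] bond c/1=3/200: DF=(2007997/2000000 − 3/200·(0.991100+0.988900))/(1+3/200) = 9599/10000 ≈ 0.959900
step 4 [4y] swap r/1=479/38920: DF=(1 − 479/38920·(0.991100+0.988900+0.959900))/(1+479/38920) = 9521/10000 ≈ 0.952100
step 5 [5y] swap r/1=391/24069: DF=(1 − 391/24069·(0.991100+0.988900+0.959900+0.952100))/(1+391/24069) = 4609/5000 ≈ 0.921800

1 1 9911/10000
2 2 9889/10000
3 3 9599/10000
4 4 9521/10000
5 5 4609/5000
s(3y) = (1/(9599/10000) − 1)/(3) = 401/28797 ≈ 1.3925%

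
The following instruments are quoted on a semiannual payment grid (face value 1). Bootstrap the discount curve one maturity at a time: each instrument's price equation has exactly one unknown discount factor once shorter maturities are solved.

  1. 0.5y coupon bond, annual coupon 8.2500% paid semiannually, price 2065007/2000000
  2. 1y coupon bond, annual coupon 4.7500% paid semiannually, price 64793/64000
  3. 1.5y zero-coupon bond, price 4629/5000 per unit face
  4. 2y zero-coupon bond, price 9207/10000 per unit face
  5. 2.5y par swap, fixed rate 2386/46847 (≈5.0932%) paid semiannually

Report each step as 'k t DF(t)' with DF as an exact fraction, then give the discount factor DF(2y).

1 1/2 2479/2500
2 1 9659/10000
3 3/2 4629/5000
4 2 9207/10000
5 5/2 8807/10000
DF(2y) = 9207/10000 ≈ 0.920700

step 1 [0.5y] bond c/2=33/800: DF=(2065007/2000000 − 33/800·(0))/(1+33/800) = 2479/2500 ≈ 0.991600
step 2 [1y] bond c/2=19/800: DF=(64793/64000 − 19/800·(0.991600))/(1+19/800) = 9659/10000 ≈ 0.965900
step 3 [1.5y] zero: DF = P = 4629/5000 ≈ 0.925800
step 4 [2y] zero: DF = P = 9207/10000 ≈ 0.920700
step 5 [2.5y] swap r/2=1193/46847: DF=(1 − 1193/46847·(0.991600+0.965900+0.925800+0.920700))/(1+1193/46847) = 8807/10000 ≈ 0.880700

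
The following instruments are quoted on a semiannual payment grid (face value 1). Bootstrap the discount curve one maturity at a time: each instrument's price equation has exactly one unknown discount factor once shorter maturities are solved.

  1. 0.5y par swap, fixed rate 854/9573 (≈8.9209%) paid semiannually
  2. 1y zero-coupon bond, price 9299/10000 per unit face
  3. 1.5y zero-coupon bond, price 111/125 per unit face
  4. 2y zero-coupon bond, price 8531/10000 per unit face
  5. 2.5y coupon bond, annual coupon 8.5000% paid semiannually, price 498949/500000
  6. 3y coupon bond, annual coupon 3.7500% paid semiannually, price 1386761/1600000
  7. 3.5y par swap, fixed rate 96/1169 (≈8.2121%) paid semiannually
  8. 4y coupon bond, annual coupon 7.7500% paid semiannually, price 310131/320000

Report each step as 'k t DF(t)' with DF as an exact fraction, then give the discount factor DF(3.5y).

step 1 [0.5y] swap r/2=427/9573: DF=(1 − 427/9573·(0))/(1+427/9573) = 9573/10000 ≈ 0.957300
step 2 [1y] zero: DF = P = 9299/10000 ≈ 0.929900
step 3 [1.5y] zero: DF = P = 111/125 ≈ 0.888000
step 4 [2y] zero: DF = P = 8531/10000 ≈ 0.853100
step 5 [2.5y] bond c/2=17/400: DF=(498949/500000 − 17/400·(0.957300+0.929900+0.888000+0.853100))/(1+17/400) = 8093/10000 ≈ 0.809300
step 6 [3y] bond c/2=3/160: DF=(1386761/1600000 − 3/160·(0.957300+0.929900+0.888000+0.853100+0.809300))/(1+3/160) = 7691/10000 ≈ 0.769100
step 7 [3.5y] swap r/2=48/1169: DF=(1 − 48/1169·(0.957300+0.929900+0.888000+0.853100+0.809300+0.769100))/(1+48/1169) = 472/625 ≈ 0.755200
step 8 [4y] bond c/2=31/800: DF=(310131/320000 − 31/800·(0.957300+0.929900+0.888000+0.853100+0.809300+0.769100+0.755200))/(1+31/800) = 3553/5000 ≈ 0.710600

1 1/2 9573/10000
2 1 9299/10000
3 3/2 111/125
4 2 8531/10000
5 5/2 8093/10000
6 3 7691/10000
7 7/2 472/625
8 4 3553/5000
DF(3.5y) = 472/625 ≈ 0.755200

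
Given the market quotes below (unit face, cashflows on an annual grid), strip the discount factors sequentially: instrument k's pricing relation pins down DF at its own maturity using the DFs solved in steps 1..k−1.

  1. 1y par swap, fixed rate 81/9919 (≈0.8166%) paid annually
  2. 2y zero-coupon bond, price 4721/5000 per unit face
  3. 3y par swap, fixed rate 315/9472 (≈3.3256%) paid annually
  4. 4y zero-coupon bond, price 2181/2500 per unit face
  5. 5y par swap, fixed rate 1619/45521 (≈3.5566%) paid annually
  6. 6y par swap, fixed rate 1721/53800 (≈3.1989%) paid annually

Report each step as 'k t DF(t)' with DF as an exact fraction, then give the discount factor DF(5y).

1 1 9919/10000
2 2 4721/5000
3 3 1811/2000
4 4 2181/2500
5 5 8381/10000
6 6 8279/10000
DF(5y) = 8381/10000 ≈ 0.838100

step 1 [1y] swap r/1=81/9919: DF=(1 − 81/9919·(0))/(1+81/9919) = 9919/10000 ≈ 0.991900
step 2 [2y] zero: DF = P = 4721/5000 ≈ 0.944200
step 3 [3y] swap r/1=315/9472: DF=(1 − 315/9472·(0.991900+0.944200))/(1+315/9472) = 1811/2000 ≈ 0.905500
step 4 [4y] zero: DF = P = 2181/2500 ≈ 0.872400
step 5 [5y] swap r/1=1619/45521: DF=(1 − 1619/45521·(0.991900+0.944200+0.905500+0.872400))/(1+1619/45521) = 8381/10000 ≈ 0.838100
step 6 [6y] swap r/1=1721/53800: DF=(1 − 1721/53800·(0.991900+0.944200+0.905500+0.872400+0.838100))/(1+1721/53800) = 8279/10000 ≈ 0.827900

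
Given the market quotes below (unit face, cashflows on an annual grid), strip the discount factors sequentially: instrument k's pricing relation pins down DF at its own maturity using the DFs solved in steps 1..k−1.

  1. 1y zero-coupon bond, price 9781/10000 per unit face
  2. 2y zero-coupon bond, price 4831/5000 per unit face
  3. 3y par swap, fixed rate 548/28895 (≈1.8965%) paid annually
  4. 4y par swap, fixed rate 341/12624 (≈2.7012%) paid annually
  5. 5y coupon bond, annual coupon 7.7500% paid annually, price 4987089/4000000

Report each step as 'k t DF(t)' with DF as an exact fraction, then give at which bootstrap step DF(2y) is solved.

step 1 [1y] zero: DF = P = 9781/10000 ≈ 0.978100
step 2 [2y] zero: DF = P = 4831/5000 ≈ 0.966200
step 3 [3y] swap r/1=548/28895: DF=(1 − 548/28895·(0.978100+0.966200))/(1+548/28895) = 2363/2500 ≈ 0.945200
step 4 [4y] swap r/1=341/12624: DF=(1 − 341/12624·(0.978100+0.966200+0.945200))/(1+341/12624) = 8977/10000 ≈ 0.897700
step 5 [5y] bond c/1=31/400: DF=(4987089/4000000 − 31/400·(0.978100+0.966200+0.945200+0.897700))/(1+31/400) = 8847/10000 ≈ 0.884700

1 1 9781/10000
2 2 4831/5000
3 3 2363/2500
4 4 8977/10000
5 5 8847/10000
DF(2y) is solved at step 2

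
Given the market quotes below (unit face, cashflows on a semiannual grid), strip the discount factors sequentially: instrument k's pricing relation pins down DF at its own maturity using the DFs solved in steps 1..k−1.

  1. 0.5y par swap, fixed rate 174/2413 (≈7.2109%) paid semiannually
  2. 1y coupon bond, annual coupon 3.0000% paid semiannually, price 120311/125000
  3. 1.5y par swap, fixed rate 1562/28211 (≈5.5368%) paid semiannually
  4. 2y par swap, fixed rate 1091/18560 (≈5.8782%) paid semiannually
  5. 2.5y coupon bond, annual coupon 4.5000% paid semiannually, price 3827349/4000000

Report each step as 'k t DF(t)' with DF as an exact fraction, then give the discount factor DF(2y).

1 1/2 2413/2500
2 1 467/500
3 3/2 9219/10000
4 2 8909/10000
5 5/2 8541/10000
DF(2y) = 8909/10000 ≈ 0.890900

step 1 [0.5y] swap r/2=87/2413: DF=(1 − 87/2413·(0))/(1+87/2413) = 2413/2500 ≈ 0.965200
step 2 [1y] bond c/2=3/200: DF=(120311/125000 − 3/200·(0.965200))/(1+3/200) = 467/500 ≈ 0.934000
step 3 [1.5y] swap r/2=781/28211: DF=(1 − 781/28211·(0.965200+0.934000))/(1+781/28211) = 9219/10000 ≈ 0.921900
step 4 [2y] swap r/2=1091/37120: DF=(1 − 1091/37120·(0.965200+0.934000+0.921900))/(1+1091/37120) = 8909/10000 ≈ 0.890900
step 5 [2.5y] bond c/2=9/400: DF=(3827349/4000000 − 9/400·(0.965200+0.934000+0.921900+0.890900))/(1+9/400) = 8541/10000 ≈ 0.854100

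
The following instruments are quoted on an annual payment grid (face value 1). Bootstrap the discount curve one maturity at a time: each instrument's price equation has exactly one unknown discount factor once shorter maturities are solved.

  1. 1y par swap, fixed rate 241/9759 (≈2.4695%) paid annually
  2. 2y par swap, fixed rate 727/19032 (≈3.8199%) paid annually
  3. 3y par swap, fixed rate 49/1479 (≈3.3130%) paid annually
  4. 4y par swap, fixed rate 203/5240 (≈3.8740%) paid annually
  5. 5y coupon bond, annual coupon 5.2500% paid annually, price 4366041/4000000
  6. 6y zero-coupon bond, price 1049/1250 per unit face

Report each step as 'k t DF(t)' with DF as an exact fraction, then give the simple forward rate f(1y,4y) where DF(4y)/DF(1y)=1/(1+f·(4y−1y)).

step 1 [1y] swap r/1=241/9759: DF=(1 − 241/9759·(0))/(1+241/9759) = 9759/10000 ≈ 0.975900
step 2 [2y] swap r/1=727/19032: DF=(1 − 727/19032·(0.975900))/(1+727/19032) = 9273/10000 ≈ 0.927300
step 3 [3y] swap r/1=49/1479: DF=(1 − 49/1479·(0.975900+0.927300))/(1+49/1479) = 9069/10000 ≈ 0.906900
step 4 [4y] swap r/1=203/5240: DF=(1 − 203/5240·(0.975900+0.927300+0.906900))/(1+203/5240) = 8579/10000 ≈ 0.857900
step 5 [5y] bond c/1=21/400: DF=(4366041/4000000 − 21/400·(0.975900+0.927300+0.906900+0.857900))/(1+21/400) = 8541/10000 ≈ 0.854100
step 6 [6y] zero: DF = P = 1049/1250 ≈ 0.839200

1 1 9759/10000
2 2 9273/10000
3 3 9069/10000
4 4 8579/10000
5 5 8541/10000
6 6 1049/1250
f(1y,4y) = ((9759/10000)/(8579/10000) − 1)/(3) = 1180/25737 ≈ 4.5848%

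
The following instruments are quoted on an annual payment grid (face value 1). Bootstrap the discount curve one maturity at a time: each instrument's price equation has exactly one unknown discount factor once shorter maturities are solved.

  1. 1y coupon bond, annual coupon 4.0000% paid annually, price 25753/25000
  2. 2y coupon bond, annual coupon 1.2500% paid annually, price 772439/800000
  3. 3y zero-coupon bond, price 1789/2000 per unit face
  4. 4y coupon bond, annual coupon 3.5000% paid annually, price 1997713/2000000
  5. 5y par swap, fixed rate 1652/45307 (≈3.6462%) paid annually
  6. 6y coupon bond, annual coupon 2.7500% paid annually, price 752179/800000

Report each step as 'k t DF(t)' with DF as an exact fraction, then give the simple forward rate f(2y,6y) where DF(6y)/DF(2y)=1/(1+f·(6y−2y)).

1 1 1981/2000
2 2 4707/5000
3 3 1789/2000
4 4 1739/2000
5 5 2087/2500
6 6 3969/5000
f(2y,6y) = ((4707/5000)/(3969/5000) − 1)/(4) = 41/882 ≈ 4.6485%

step 1 [1y] bond c/1=1/25: DF=(25753/25000 − 1/25·(0))/(1+1/25) = 1981/2000 ≈ 0.990500
step 2 [2y] bond c/1=1/80: DF=(772439/800000 − 1/80·(0.990500))/(1+1/80) = 4707/5000 ≈ 0.941400
step 3 [3y] zero: DF = P = 1789/2000 ≈ 0.894500
step 4 [4y] bond c/1=7/200: DF=(1997713/2000000 − 7/200·(0.990500+0.941400+0.894500))/(1+7/200) = 1739/2000 ≈ 0.869500
step 5 [5y] swap r/1=1652/45307: DF=(1 − 1652/45307·(0.990500+0.941400+0.894500+0.869500))/(1+1652/45307) = 2087/2500 ≈ 0.834800
step 6 [6y] bond c/1=11/400: DF=(752179/800000 − 11/400·(0.990500+0.941400+0.894500+0.869500+0.834800))/(1+11/400) = 3969/5000 ≈ 0.793800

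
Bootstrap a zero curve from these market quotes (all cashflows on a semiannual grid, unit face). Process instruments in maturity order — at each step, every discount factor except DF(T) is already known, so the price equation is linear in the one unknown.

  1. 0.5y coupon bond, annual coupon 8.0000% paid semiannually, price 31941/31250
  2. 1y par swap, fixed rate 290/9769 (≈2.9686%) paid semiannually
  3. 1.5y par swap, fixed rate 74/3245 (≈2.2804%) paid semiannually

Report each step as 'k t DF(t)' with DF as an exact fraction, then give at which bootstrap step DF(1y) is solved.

step 1 [0.5y] bond c/2=1/25: DF=(31941/31250 − 1/25·(0))/(1+1/25) = 2457/2500 ≈ 0.982800
step 2 [1y] swap r/2=145/9769: DF=(1 − 145/9769·(0.982800))/(1+145/9769) = 971/1000 ≈ 0.971000
step 3 [1.5y] swap r/2=37/3245: DF=(1 − 37/3245·(0.982800+0.971000))/(1+37/3245) = 9667/10000 ≈ 0.966700

1 1/2 2457/2500
2 1 971/1000
3 3/2 9667/10000
DF(1y) is solved at step 2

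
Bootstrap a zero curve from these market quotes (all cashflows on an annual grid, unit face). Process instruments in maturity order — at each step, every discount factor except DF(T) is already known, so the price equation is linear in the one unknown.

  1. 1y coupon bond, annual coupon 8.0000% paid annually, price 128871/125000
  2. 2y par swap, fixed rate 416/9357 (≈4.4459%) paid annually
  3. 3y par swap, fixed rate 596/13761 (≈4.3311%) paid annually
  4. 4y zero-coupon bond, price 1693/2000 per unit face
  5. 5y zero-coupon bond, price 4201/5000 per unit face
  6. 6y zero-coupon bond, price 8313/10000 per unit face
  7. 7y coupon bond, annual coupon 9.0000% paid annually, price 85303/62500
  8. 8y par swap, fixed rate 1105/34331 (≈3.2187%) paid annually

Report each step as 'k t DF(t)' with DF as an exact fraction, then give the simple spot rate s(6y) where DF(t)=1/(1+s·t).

step 1 [1y] bond c/1=2/25: DF=(128871/125000 − 2/25·(0))/(1+2/25) = 4773/5000 ≈ 0.954600
step 2 [2y] swap r/1=416/9357: DF=(1 − 416/9357·(0.954600))/(1+416/9357) = 573/625 ≈ 0.916800
step 3 [3y] swap r/1=596/13761: DF=(1 − 596/13761·(0.954600+0.916800))/(1+596/13761) = 1101/1250 ≈ 0.880800
step 4 [4y] zero: DF = P = 1693/2000 ≈ 0.846500
step 5 [5y] zero: DF = P = 4201/5000 ≈ 0.840200
step 6 [6y] zero: DF = P = 8313/10000 ≈ 0.831300
step 7 [7y] bond c/1=9/100: DF=(85303/62500 − 9/100·(0.954600+0.916800+0.880800+0.846500+0.840200+0.831300))/(1+9/100) = 817/1000 ≈ 0.817000
step 8 [8y] swap r/1=1105/34331: DF=(1 − 1105/34331·(0.954600+0.916800+0.880800+0.846500+0.840200+0.831300+0.817000))/(1+1105/34331) = 779/1000 ≈ 0.779000

1 1 4773/5000
2 2 573/625
3 3 1101/1250
4 4 1693/2000
5 5 4201/5000
6 6 8313/10000
7 7 817/1000
8 8 779/1000
s(6y) = (1/(8313/10000) − 1)/(6) = 1687/49878 ≈ 3.3823%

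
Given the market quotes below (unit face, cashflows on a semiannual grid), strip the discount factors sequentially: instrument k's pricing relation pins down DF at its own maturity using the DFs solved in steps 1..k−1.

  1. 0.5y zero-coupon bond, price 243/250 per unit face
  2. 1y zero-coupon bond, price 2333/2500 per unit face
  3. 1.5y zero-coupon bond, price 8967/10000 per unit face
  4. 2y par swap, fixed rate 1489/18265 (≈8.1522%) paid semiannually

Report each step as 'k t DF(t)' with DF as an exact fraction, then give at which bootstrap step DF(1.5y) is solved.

step 1 [0.5y] zero: DF = P = 243/250 ≈ 0.972000
step 2 [1y] zero: DF = P = 2333/2500 ≈ 0.933200
step 3 [1.5y] zero: DF = P = 8967/10000 ≈ 0.896700
step 4 [2y] swap r/2=1489/36530: DF=(1 − 1489/36530·(0.972000+0.933200+0.896700))/(1+1489/36530) = 8511/10000 ≈ 0.851100

1 1/2 243/250
2 1 2333/2500
3 3/2 8967/10000
4 2 8511/10000
DF(1.5y) is solved at step 3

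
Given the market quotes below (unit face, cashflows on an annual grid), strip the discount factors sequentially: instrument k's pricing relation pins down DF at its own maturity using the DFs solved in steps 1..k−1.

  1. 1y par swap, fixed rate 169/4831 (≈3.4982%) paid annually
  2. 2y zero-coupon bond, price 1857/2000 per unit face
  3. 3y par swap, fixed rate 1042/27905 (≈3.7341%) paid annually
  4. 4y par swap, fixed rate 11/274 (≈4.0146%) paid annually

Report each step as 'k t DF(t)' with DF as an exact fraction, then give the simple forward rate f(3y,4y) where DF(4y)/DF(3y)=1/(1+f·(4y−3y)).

step 1 [1y] swap r/1=169/4831: DF=(1 − 169/4831·(0))/(1+169/4831) = 4831/5000 ≈ 0.966200
step 2 [2y] zero: DF = P = 1857/2000 ≈ 0.928500
step 3 [3y] swap r/1=1042/27905: DF=(1 − 1042/27905·(0.966200+0.928500))/(1+1042/27905) = 4479/5000 ≈ 0.895800
step 4 [4y] swap r/1=11/274: DF=(1 − 11/274·(0.966200+0.928500+0.895800))/(1+11/274) = 8537/10000 ≈ 0.853700

1 1 4831/5000
2 2 1857/2000
3 3 4479/5000
4 4 8537/10000
f(3y,4y) = ((4479/5000)/(8537/10000) − 1)/(1) = 421/8537 ≈ 4.9315%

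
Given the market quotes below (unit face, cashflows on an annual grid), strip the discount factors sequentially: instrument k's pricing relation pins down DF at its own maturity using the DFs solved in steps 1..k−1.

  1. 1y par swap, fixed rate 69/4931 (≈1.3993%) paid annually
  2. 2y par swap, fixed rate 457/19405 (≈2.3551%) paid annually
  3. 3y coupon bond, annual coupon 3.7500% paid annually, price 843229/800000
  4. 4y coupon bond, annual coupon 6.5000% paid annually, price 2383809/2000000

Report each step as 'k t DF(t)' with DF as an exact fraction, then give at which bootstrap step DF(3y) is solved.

1 1 4931/5000
2 2 9543/10000
3 3 4729/5000
4 4 943/1000
DF(3y) is solved at step 3

step 1 [1y] swap r/1=69/4931: DF=(1 − 69/4931·(0))/(1+69/4931) = 4931/5000 ≈ 0.986200
step 2 [2y] swap r/1=457/19405: DF=(1 − 457/19405·(0.986200))/(1+457/19405) = 9543/10000 ≈ 0.954300
step 3 [3y] bond c/1=3/80: DF=(843229/800000 − 3/80·(0.986200+0.954300))/(1+3/80) = 4729/5000 ≈ 0.945800
step 4 [4y] bond c/1=13/200: DF=(2383809/2000000 − 13/200·(0.986200+0.954300+0.945800))/(1+13/200) = 943/1000 ≈ 0.943000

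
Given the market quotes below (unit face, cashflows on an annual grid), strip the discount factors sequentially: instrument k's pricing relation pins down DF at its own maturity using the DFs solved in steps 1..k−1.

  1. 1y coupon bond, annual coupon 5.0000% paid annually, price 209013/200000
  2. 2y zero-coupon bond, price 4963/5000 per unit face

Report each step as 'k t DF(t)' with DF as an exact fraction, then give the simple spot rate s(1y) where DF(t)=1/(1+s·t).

step 1 [1y] bond c/1=1/20: DF=(209013/200000 − 1/20·(0))/(1+1/20) = 9953/10000 ≈ 0.995300
step 2 [2y] zero: DF = P = 4963/5000 ≈ 0.992600

1 1 9953/10000
2 2 4963/5000
s(1y) = (1/(9953/10000) − 1)/(1) = 47/9953 ≈ 0.4722%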